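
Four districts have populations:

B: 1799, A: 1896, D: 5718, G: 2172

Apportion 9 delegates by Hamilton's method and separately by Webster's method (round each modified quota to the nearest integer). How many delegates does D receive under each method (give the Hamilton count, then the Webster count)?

4 and 5

Hamilton: B 1, A 2, D 4, G 2.
Webster: B 1, A 1, D 5, G 2.
D gets 4 under Hamilton and 5 under Webster.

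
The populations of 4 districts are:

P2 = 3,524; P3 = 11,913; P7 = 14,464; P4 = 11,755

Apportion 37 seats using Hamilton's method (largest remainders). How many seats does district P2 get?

3

Total 41656; standard divisor 41656/37 ≈ 1125.838.
Standard quotas: P2 3.1301, P3 10.5815, P7 12.8473, P4 10.4411.
Lower quotas: P2 3, P3 10, P7 12, P4 10 (sum 35, leaving 2 seats).
Remainders in descending order: P7 0.8473, P3 0.5815, P4 0.4411, P2 0.1301.
Largest remainders: P7, P3 receive the extra seats.
P2 receives 3.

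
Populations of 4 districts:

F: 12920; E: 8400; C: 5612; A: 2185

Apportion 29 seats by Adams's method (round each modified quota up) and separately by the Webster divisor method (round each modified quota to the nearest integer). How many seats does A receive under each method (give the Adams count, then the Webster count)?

Adams: F 12, E 8, C 6, A 3.
Webster: F 13, E 8, C 6, A 2.
A gets 3 under Adams and 2 under Webster.

3 and 2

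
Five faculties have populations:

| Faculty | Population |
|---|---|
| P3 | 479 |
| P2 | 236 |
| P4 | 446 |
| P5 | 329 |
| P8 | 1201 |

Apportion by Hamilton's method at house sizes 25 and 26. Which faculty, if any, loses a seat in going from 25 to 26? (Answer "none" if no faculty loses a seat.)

At 25 seats: P3 5, P2 2, P4 4, P5 3, P8 11.
At 26 seats: P3 5, P2 2, P4 4, P5 3, P8 12.
No faculty's allocation decreased.

none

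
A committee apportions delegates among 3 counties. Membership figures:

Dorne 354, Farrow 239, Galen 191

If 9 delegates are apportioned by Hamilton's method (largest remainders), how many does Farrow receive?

The standard divisor is 784/9 ≈ 87.111.
Standard quotas: Dorne 4.064, Farrow 2.744, Galen 2.193.
Lower quotas: Dorne 4, Farrow 2, Galen 2 (sum 8, leaving 1 seat).
Remainders in descending order: Farrow 0.744, Galen 0.193, Dorne 0.064.
The surplus seat goes to Farrow.
Farrow receives 3.

3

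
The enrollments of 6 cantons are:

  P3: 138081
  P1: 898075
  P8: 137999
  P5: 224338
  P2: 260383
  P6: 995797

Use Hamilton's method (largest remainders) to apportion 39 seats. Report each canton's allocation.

Standard divisor: 2654673 ÷ 39 ≈ 68068.538.
Standard quotas: P3 2.0286, P1 13.1937, P8 2.0274, P5 3.2958, P2 3.8253, P6 14.6293.
Lower quotas: P3 2, P1 13, P8 2, P5 3, P2 3, P6 14 (sum 37, leaving 2 seats).
Remainders in descending order: P2 0.8253, P6 0.6293, P5 0.2958, P1 0.1937, P3 0.0286, P8 0.0274.
The surplus seats go to P2, P6.

P3 2; P1 13; P8 2; P5 3; P2 4; P6 15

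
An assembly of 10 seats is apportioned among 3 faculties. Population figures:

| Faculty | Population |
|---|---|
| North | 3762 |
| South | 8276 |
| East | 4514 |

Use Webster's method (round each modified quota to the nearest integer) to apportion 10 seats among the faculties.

Standard divisor 16552/10 ≈ 1655.2; standard quotas: North 2.273, South 5.000, East 2.727.
Rounding to the nearest integer gives North 2, South 5, East 3 — total 10, matching the house size, so no adjustment is needed.

North=2, South=5, East=3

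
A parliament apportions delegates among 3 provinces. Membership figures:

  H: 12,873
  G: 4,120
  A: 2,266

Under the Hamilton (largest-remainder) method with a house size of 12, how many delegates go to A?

1

Standard divisor: 19259 ÷ 12 ≈ 1604.917.
Standard quotas: H 8.0210, G 2.5671, A 1.4119.
Lower quotas: H 8, G 2, A 1 (sum 11, leaving 1 seat).
Remainders in descending order: G 0.5671, A 0.4119, H 0.0210.
The surplus seat goes to G.
A receives 1.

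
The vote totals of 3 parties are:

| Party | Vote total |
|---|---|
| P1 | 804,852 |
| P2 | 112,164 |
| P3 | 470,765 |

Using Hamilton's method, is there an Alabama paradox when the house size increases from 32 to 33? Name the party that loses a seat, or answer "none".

none

At 32 seats: P1 18, P2 3, P3 11.
At 33 seats: P1 19, P2 3, P3 11.
No party's allocation decreased.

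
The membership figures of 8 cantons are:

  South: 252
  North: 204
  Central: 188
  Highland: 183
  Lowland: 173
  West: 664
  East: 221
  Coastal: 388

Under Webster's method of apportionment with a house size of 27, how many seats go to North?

2

Standard divisor 2273/27 ≈ 84.185; standard quotas: South 2.993, North 2.423, Central 2.233, Highland 2.174, Lowland 2.055, West 7.887, East 2.625, Coastal 4.609.
Rounding to the nearest integer gives South 3, North 2, Central 2, Highland 2, Lowland 2, West 8, East 3, Coastal 5 — total 27, matching the house size, so no adjustment is needed.
North receives 2.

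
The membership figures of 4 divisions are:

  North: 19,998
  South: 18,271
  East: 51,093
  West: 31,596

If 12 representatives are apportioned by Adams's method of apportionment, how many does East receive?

Standard divisor 120958/12 ≈ 10079.833; standard quotas: North 1.984, South 1.813, East 5.069, West 3.135.
Rounding up gives 2, 2, 6, 4 = 14 seats, so the divisor must be adjusted.
With modified divisor 11700: modified quotas North 1.709, South 1.562, East 4.367, West 2.701.
Rounding up: North 2, South 2, East 5, West 3 (total 12).
East receives 5.

5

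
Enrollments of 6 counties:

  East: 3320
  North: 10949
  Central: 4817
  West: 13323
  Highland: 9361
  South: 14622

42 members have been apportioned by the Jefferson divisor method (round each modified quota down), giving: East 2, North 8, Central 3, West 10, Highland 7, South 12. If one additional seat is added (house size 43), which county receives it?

North

Priority for the next seat is population ÷ (current seats + 1).
Priorities: East 1106.667, North 1216.556, Central 1204.250, West 1211.182, Highland 1170.125, South 1124.769.
Highest priority: North.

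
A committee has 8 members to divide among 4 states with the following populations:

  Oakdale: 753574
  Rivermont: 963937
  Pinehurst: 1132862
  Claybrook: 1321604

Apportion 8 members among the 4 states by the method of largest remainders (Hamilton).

Total 4171977; standard divisor 4171977/8 ≈ 521497.125.
Standard quotas: Oakdale 1.4450, Rivermont 1.8484, Pinehurst 2.1723, Claybrook 2.5342.
Lower quotas: Oakdale 1, Rivermont 1, Pinehurst 2, Claybrook 2 (sum 6, leaving 2 seats).
Remainders in descending order: Rivermont 0.8484, Claybrook 0.5342, Oakdale 0.4450, Pinehurst 0.1723.
The surplus seats go to Rivermont, Claybrook.

Oakdale: 1, Rivermont: 2, Pinehurst: 2, Claybrook: 3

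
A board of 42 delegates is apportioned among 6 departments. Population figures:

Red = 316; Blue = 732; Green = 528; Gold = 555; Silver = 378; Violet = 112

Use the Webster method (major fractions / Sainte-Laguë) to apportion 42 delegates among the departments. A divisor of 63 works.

Red=5, Blue=12, Green=8, Gold=9, Silver=6, Violet=2

With modified divisor 63: modified quotas Red 5.016, Blue 11.619, Green 8.381, Gold 8.810, Silver 6.000, Violet 1.778.
Rounding to the nearest integer: Red 5, Blue 12, Green 8, Gold 9, Silver 6, Violet 2 (total 42).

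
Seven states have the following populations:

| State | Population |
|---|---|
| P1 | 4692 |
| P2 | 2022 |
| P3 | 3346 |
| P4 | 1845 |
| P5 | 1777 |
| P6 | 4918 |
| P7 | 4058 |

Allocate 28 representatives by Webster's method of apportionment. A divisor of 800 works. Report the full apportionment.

With modified divisor 800: modified quotas P1 5.865, P2 2.527, P3 4.183, P4 2.306, P5 2.221, P6 6.147, P7 5.072.
Rounding to the nearest integer: P1 6, P2 3, P3 4, P4 2, P5 2, P6 6, P7 5 (total 28).

P1 6, P2 3, P3 4, P4 2, P5 2, P6 6, P7 5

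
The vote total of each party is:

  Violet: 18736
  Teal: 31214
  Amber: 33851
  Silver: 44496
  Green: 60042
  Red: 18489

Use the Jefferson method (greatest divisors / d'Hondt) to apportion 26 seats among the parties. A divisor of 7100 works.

With modified divisor 7100: modified quotas Violet 2.639, Teal 4.396, Amber 4.768, Silver 6.267, Green 8.457, Red 2.604.
Rounding down: Violet 2, Teal 4, Amber 4, Silver 6, Green 8, Red 2 (total 26).

Violet: 2; Teal: 4; Amber: 4; Silver: 6; Green: 8; Red: 2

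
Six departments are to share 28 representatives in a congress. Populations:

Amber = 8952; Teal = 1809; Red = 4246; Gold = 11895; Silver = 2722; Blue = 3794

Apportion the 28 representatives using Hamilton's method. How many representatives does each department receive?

Amber 7, Teal 2, Red 4, Gold 10, Silver 2, Blue 3

The standard divisor is 33418/28 ≈ 1193.5.
Standard quotas: Amber 7.5006, Teal 1.5157, Red 3.5576, Gold 9.9665, Silver 2.2807, Blue 3.1789.
Lower quotas: Amber 7, Teal 1, Red 3, Gold 9, Silver 2, Blue 3 (sum 25, leaving 3 seats).
Remainders in descending order: Gold 0.9665, Red 0.5576, Teal 0.5157, Amber 0.5006, Silver 0.2807, Blue 0.1789.
Largest remainders: Gold, Red, Teal receive the extra seats.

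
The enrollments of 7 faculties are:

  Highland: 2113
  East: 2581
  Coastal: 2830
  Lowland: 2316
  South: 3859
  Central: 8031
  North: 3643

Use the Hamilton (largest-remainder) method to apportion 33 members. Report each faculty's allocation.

Highland: 3, East: 3, Coastal: 4, Lowland: 3, South: 5, Central: 10, North: 5

The standard divisor is 25373/33 ≈ 768.879.
Standard quotas: Highland 2.7482, East 3.3568, Coastal 3.6807, Lowland 3.0122, South 5.0190, Central 10.4451, North 4.7381.
Lower quotas: Highland 2, East 3, Coastal 3, Lowland 3, South 5, Central 10, North 4 (sum 30, leaving 3 seats).
Remainders in descending order: Highland 0.7482, North 0.7381, Coastal 0.6807, Central 0.4451, East 0.3568, South 0.0190, Lowland 0.0122.
The surplus seats go to Highland, North, Coastal.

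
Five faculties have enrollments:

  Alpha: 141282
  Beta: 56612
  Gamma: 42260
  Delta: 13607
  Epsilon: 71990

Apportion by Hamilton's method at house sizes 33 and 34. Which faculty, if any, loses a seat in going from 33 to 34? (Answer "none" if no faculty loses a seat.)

Delta

At 33 seats: Alpha 14, Beta 6, Gamma 4, Delta 2, Epsilon 7.
At 34 seats: Alpha 15, Beta 6, Gamma 4, Delta 1, Epsilon 8.
Delta drops from 2 to 1.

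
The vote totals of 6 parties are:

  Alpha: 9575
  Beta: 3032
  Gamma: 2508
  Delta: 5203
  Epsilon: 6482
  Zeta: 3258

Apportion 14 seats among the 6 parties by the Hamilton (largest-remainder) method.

The standard divisor is 30058/14 = 2147.
Standard quotas: Alpha 4.4597, Beta 1.4122, Gamma 1.1681, Delta 2.4234, Epsilon 3.0191, Zeta 1.5175.
Lower quotas: Alpha 4, Beta 1, Gamma 1, Delta 2, Epsilon 3, Zeta 1 (sum 12, leaving 2 seats).
Remainders in descending order: Zeta 0.5175, Alpha 0.4597, Delta 0.4234, Beta 0.4122, Gamma 0.1681, Epsilon 0.0191.
Largest remainders: Zeta, Alpha receive the extra seats.

Alpha: 5; Beta: 1; Gamma: 1; Delta: 2; Epsilon: 3; Zeta: 2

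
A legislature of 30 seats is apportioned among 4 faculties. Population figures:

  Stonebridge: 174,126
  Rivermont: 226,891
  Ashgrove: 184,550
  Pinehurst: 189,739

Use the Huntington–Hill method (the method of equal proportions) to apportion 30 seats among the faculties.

With divisor 26047: modified quotas Stonebridge 6.685, Rivermont 8.711, Ashgrove 7.085, Pinehurst 7.284.
Geometric-mean thresholds: Stonebridge √(6·7)=6.481, Rivermont √(8·9)=8.485, Ashgrove √(7·8)=7.483, Pinehurst √(7·8)=7.483.
Each quota rounded against its threshold gives Stonebridge 7, Rivermont 9, Ashgrove 7, Pinehurst 7 (total 30).

Stonebridge 7; Rivermont 9; Ashgrove 7; Pinehurst 7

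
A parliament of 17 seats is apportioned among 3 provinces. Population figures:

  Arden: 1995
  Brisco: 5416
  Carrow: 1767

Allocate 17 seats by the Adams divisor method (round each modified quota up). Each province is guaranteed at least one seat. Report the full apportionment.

Arden: 4, Brisco: 10, Carrow: 3

Standard divisor 9178/17 ≈ 539.882; standard quotas: Arden 3.695, Brisco 10.032, Carrow 3.273.
Rounding up gives 4, 11, 4 = 19 seats, so the divisor must be adjusted.
With modified divisor 600: modified quotas Arden 3.325, Brisco 9.027, Carrow 2.945.
Rounding up: Arden 4, Brisco 10, Carrow 3 (total 17).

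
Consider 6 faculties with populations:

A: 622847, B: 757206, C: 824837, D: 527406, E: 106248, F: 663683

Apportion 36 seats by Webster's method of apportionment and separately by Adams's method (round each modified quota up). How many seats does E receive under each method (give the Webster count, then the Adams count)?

1 and 2

Webster: A 6, B 8, C 9, D 5, E 1, F 7.
Adams: A 6, B 8, C 8, D 5, E 2, F 7.
E gets 1 under Webster and 2 under Adams.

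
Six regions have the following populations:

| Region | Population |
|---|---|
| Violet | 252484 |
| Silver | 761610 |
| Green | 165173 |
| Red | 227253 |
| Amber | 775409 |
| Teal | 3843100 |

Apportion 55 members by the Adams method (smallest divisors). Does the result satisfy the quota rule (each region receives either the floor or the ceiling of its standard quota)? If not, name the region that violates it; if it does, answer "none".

Teal

Standard quotas: Violet 2.305, Silver 6.952, Green 1.508, Red 2.074, Amber 7.078, Teal 35.082.
Adams allocation: Violet 3, Silver 7, Green 2, Red 2, Amber 7, Teal 34.
Teal has quota 35.082 (lower 35, upper 36) but receives 34 — outside the quota interval.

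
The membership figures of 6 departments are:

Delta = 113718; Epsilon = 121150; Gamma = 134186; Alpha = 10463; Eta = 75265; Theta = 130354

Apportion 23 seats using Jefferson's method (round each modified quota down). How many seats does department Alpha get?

Standard divisor 585136/23 ≈ 25440.696; standard quotas: Delta 4.470, Epsilon 4.762, Gamma 5.274, Alpha 0.411, Eta 2.958, Theta 5.124.
Rounding down gives 4, 4, 5, 0, 2, 5 = 20 seats, so the divisor must be adjusted.
With modified divisor 22600: modified quotas Delta 5.032, Epsilon 5.361, Gamma 5.937, Alpha 0.463, Eta 3.330, Theta 5.768.
Rounding down: Delta 5, Epsilon 5, Gamma 5, Alpha 0, Eta 3, Theta 5 (total 23).
Alpha receives 0.

0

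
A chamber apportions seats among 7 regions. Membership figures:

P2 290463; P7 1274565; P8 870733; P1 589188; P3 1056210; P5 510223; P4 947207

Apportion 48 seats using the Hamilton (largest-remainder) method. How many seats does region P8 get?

Standard divisor: 5538589 ÷ 48 ≈ 115387.271.
Standard quotas: P2 2.5173, P7 11.0460, P8 7.5462, P1 5.1062, P3 9.1536, P5 4.4218, P4 8.2089.
Lower quotas: P2 2, P7 11, P8 7, P1 5, P3 9, P5 4, P4 8 (sum 46, leaving 2 seats).
Remainders in descending order: P8 0.5462, P2 0.5173, P5 0.4218, P4 0.2089, P3 0.1536, P1 0.1062, P7 0.0460.
The surplus seats go to P8, P2.
P8 receives 8.

8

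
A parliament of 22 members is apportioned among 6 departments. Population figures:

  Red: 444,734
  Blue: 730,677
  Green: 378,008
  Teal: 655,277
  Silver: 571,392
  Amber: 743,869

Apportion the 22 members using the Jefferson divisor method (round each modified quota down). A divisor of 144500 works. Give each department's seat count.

With modified divisor 144500: modified quotas Red 3.078, Blue 5.057, Green 2.616, Teal 4.535, Silver 3.954, Amber 5.148.
Rounding down: Red 3, Blue 5, Green 2, Teal 4, Silver 3, Amber 5 (total 22).

Red=3; Blue=5; Green=2; Teal=4; Silver=3; Amber=5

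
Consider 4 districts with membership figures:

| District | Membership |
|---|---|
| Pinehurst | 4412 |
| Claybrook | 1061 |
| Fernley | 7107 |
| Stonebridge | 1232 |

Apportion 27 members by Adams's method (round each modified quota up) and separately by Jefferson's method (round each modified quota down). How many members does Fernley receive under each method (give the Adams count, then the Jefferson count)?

13 and 14

Adams: Pinehurst 9, Claybrook 2, Fernley 13, Stonebridge 3.
Jefferson: Pinehurst 9, Claybrook 2, Fernley 14, Stonebridge 2.
Fernley gets 13 under Adams and 14 under Jefferson.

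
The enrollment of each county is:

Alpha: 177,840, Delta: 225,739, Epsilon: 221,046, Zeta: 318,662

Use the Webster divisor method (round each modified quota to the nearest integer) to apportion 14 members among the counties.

Alpha 3, Delta 3, Epsilon 3, Zeta 5

Standard divisor 943287/14 ≈ 67377.643; standard quotas: Alpha 2.639, Delta 3.350, Epsilon 3.281, Zeta 4.729.
Rounding to the nearest integer gives Alpha 3, Delta 3, Epsilon 3, Zeta 5 — total 14, matching the house size, so no adjustment is needed.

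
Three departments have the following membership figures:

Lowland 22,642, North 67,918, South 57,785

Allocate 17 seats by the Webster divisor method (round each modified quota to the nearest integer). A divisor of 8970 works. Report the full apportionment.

Lowland=3, North=8, South=6

With modified divisor 8970: modified quotas Lowland 2.524, North 7.572, South 6.442.
Rounding to the nearest integer: Lowland 3, North 8, South 6 (total 17).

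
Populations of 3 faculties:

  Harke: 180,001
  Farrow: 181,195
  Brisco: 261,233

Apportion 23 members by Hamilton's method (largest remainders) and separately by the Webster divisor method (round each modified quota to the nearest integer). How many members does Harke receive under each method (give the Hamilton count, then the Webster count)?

Hamilton: Harke 6, Farrow 7, Brisco 10.
Webster: Harke 7, Farrow 7, Brisco 9.
Harke gets 6 under Hamilton and 7 under Webster.

6 and 7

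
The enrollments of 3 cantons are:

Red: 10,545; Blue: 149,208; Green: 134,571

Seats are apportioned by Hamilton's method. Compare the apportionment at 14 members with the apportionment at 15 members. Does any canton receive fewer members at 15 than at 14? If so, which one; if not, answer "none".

Red

At 14 seats: Red 1, Blue 7, Green 6.
At 15 seats: Red 0, Blue 8, Green 7.
Red drops from 1 to 0.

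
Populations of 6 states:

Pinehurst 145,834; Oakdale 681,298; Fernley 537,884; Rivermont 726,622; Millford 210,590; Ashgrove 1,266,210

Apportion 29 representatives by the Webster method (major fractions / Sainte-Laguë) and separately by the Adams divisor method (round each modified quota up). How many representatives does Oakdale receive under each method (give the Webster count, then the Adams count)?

Webster: Pinehurst 1, Oakdale 6, Fernley 4, Rivermont 6, Millford 2, Ashgrove 10.
Adams: Pinehurst 2, Oakdale 5, Fernley 4, Rivermont 6, Millford 2, Ashgrove 10.
Oakdale gets 6 under Webster and 5 under Adams.

6 and 5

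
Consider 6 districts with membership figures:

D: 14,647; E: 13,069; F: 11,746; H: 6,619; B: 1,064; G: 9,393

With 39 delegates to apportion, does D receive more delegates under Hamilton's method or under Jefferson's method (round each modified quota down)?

Hamilton: D 10, E 9, F 8, H 5, B 1, G 6.
Jefferson: D 11, E 9, F 8, H 4, B 0, G 7.
D gets 10 under Hamilton and 11 under Jefferson.

Jefferson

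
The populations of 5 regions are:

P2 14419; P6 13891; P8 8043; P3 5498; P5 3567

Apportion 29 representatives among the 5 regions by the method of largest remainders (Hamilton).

Total 45418; standard divisor 45418/29 ≈ 1566.138.
Standard quotas: P2 9.2067, P6 8.8696, P8 5.1356, P3 3.5105, P5 2.2776.
Lower quotas: P2 9, P6 8, P8 5, P3 3, P5 2 (sum 27, leaving 2 seats).
Remainders in descending order: P6 0.8696, P3 0.5105, P5 0.2776, P2 0.2067, P8 0.1356.
The surplus seats go to P6, P3.

P2 9, P6 9, P8 5, P3 4, P5 2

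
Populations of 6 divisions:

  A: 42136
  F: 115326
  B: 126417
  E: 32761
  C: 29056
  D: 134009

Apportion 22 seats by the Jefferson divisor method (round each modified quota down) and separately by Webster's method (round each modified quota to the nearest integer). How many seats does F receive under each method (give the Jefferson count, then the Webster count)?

Jefferson: A 2, F 6, B 6, E 1, C 1, D 6.
Webster: A 2, F 5, B 6, E 2, C 1, D 6.
F gets 6 under Jefferson and 5 under Webster.

6 and 5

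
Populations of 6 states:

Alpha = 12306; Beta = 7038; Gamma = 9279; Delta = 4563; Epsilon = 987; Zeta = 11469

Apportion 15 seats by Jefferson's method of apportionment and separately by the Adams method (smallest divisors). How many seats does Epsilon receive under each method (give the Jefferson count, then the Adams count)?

0 and 1

Jefferson: Alpha 5, Beta 2, Gamma 3, Delta 1, Epsilon 0, Zeta 4.
Adams: Alpha 4, Beta 2, Gamma 3, Delta 2, Epsilon 1, Zeta 3.
Epsilon gets 0 under Jefferson and 1 under Adams.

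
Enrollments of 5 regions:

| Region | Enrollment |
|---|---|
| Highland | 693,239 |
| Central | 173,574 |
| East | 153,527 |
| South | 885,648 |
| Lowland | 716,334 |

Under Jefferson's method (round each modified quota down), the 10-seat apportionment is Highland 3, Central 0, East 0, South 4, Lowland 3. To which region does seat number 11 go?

Priority for the next seat is population ÷ (current seats + 1).
Priorities: Highland 173309.750, Central 173574.000, East 153527.000, South 177129.600, Lowland 179083.500.
Highest priority: Lowland.

Lowland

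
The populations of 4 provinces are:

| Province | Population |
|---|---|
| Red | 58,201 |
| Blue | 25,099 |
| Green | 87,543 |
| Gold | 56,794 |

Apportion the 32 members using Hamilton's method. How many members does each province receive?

Standard divisor: 227637 ÷ 32 ≈ 7113.656.
Standard quotas: Red 8.1816, Blue 3.5283, Green 12.3063, Gold 7.9838.
Lower quotas: Red 8, Blue 3, Green 12, Gold 7 (sum 30, leaving 2 seats).
Remainders in descending order: Gold 0.9838, Blue 0.5283, Green 0.3063, Red 0.1816.
Largest remainders: Gold, Blue receive the extra seats.

Red 8, Blue 4, Green 12, Gold 8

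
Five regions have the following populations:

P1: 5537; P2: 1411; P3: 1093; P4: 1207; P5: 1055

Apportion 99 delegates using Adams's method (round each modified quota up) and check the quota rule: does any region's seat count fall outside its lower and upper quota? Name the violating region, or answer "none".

P1

Standard quotas: P1 53.204, P2 13.558, P3 10.502, P4 11.598, P5 10.137.
Adams allocation: P1 52, P2 14, P3 11, P4 12, P5 10.
P1 has quota 53.204 (lower 53, upper 54) but receives 52 — outside the quota interval.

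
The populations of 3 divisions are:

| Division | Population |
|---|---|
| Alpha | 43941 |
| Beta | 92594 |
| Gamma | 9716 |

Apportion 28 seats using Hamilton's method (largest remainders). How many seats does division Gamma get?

Total 146251; standard divisor 146251/28 ≈ 5223.25.
Standard quotas: Alpha 8.4126, Beta 17.7273, Gamma 1.8601.
Lower quotas: Alpha 8, Beta 17, Gamma 1 (sum 26, leaving 2 seats).
Remainders in descending order: Gamma 0.8601, Beta 0.7273, Alpha 0.4126.
The surplus seats go to Gamma, Beta.
Gamma receives 2.

2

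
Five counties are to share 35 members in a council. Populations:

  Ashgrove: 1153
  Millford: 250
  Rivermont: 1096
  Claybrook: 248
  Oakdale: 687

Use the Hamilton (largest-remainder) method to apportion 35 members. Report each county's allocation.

Standard divisor: 3434 ÷ 35 ≈ 98.114.
Standard quotas: Ashgrove 11.752, Millford 2.548, Rivermont 11.171, Claybrook 2.528, Oakdale 7.002.
Lower quotas: Ashgrove 11, Millford 2, Rivermont 11, Claybrook 2, Oakdale 7 (sum 33, leaving 2 seats).
Remainders in descending order: Ashgrove 0.752, Millford 0.548, Claybrook 0.528, Rivermont 0.171, Oakdale 0.002.
Largest remainders: Ashgrove, Millford receive the extra seats.

Ashgrove 12, Millford 3, Rivermont 11, Claybrook 2, Oakdale 7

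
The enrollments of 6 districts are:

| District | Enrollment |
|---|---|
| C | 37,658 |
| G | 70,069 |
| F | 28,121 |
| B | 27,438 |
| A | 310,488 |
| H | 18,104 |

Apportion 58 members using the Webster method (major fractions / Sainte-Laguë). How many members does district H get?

2

Standard divisor 491878/58 ≈ 8480.655; standard quotas: C 4.440, G 8.262, F 3.316, B 3.235, A 36.611, H 2.135.
Rounding to the nearest integer gives 4, 8, 3, 3, 37, 2 = 57 seats, so the divisor must be adjusted.
With modified divisor 8300: modified quotas C 4.537, G 8.442, F 3.388, B 3.306, A 37.408, H 2.181.
Rounding to the nearest integer: C 5, G 8, F 3, B 3, A 37, H 2 (total 58).
H receives 2.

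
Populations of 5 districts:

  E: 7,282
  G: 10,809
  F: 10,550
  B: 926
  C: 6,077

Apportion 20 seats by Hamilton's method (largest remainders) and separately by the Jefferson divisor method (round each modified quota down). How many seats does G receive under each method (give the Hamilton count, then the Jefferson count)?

6 and 7

Hamilton: E 4, G 6, F 6, B 1, C 3.
Jefferson: E 4, G 7, F 6, B 0, C 3.
G gets 6 under Hamilton and 7 under Jefferson.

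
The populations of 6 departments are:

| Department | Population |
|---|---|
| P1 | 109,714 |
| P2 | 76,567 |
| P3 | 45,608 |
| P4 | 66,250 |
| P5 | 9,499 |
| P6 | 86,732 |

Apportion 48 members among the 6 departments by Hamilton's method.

P1: 13, P2: 9, P3: 6, P4: 8, P5: 1, P6: 11

Total 394370; standard divisor 394370/48 ≈ 8216.042.
Standard quotas: P1 13.3536, P2 9.3192, P3 5.5511, P4 8.0635, P5 1.1562, P6 10.5564.
Lower quotas: P1 13, P2 9, P3 5, P4 8, P5 1, P6 10 (sum 46, leaving 2 seats).
Remainders in descending order: P6 0.5564, P3 0.5511, P1 0.3536, P2 0.3192, P5 0.1562, P4 0.0635.
The surplus seats go to P6, P3.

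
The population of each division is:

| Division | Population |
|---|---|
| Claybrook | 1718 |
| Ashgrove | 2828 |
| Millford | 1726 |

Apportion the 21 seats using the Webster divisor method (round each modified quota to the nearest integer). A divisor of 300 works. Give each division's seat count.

With modified divisor 300: modified quotas Claybrook 5.727, Ashgrove 9.427, Millford 5.753.
Rounding to the nearest integer: Claybrook 6, Ashgrove 9, Millford 6 (total 21).

Claybrook=6, Ashgrove=9, Millford=6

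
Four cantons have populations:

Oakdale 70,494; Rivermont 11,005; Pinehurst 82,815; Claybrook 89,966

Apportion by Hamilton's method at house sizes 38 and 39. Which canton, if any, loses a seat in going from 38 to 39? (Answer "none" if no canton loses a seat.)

Rivermont

At 38 seats: Oakdale 11, Rivermont 2, Pinehurst 12, Claybrook 13.
At 39 seats: Oakdale 11, Rivermont 1, Pinehurst 13, Claybrook 14.
Rivermont drops from 2 to 1.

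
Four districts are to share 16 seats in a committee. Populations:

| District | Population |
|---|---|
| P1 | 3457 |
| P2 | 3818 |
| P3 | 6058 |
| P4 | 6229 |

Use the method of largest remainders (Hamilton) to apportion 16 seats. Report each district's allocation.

Total 19562; standard divisor 19562/16 ≈ 1222.625.
Standard quotas: P1 2.8275, P2 3.1228, P3 4.9549, P4 5.0948.
Lower quotas: P1 2, P2 3, P3 4, P4 5 (sum 14, leaving 2 seats).
Remainders in descending order: P3 0.9549, P1 0.8275, P2 0.1228, P4 0.0948.
The surplus seats go to P3, P1.

P1: 3, P2: 3, P3: 5, P4: 5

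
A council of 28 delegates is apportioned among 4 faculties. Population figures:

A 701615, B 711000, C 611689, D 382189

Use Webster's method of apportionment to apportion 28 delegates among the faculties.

Standard divisor 2406493/28 ≈ 85946.179; standard quotas: A 8.163, B 8.273, C 7.117, D 4.447.
Rounding to the nearest integer gives 8, 8, 7, 4 = 27 seats, so the divisor must be adjusted.
With modified divisor 84300: modified quotas A 8.323, B 8.434, C 7.256, D 4.534.
Rounding to the nearest integer: A 8, B 8, C 7, D 5 (total 28).

A 8, B 8, C 7, D 5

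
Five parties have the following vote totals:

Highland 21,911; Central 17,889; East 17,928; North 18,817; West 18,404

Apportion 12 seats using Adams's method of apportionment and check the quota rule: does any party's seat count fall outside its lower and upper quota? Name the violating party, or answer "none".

none

Standard quotas: Highland 2.769, Central 2.261, East 2.266, North 2.378, West 2.326.
Adams allocation: Highland 3, Central 2, East 2, North 3, West 2.
Every allocation lies between the lower and upper quota.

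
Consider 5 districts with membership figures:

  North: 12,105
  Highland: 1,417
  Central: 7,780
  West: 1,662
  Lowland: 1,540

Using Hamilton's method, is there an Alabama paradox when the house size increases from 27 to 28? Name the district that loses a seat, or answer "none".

none

At 27 seats: North 13, Highland 1, Central 9, West 2, Lowland 2.
At 28 seats: North 14, Highland 1, Central 9, West 2, Lowland 2.
No district's allocation decreased.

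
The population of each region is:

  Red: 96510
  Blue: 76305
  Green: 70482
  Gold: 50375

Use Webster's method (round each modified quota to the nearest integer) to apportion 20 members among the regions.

Standard divisor 293672/20 ≈ 14683.6; standard quotas: Red 6.573, Blue 5.197, Green 4.800, Gold 3.431.
Rounding to the nearest integer gives Red 7, Blue 5, Green 5, Gold 3 — total 20, matching the house size, so no adjustment is needed.

Red=7, Blue=5, Green=5, Gold=3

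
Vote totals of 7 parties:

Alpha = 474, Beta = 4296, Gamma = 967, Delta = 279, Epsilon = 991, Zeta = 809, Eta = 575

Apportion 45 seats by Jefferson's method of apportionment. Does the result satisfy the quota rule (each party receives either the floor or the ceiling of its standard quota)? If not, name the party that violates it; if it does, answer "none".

Beta

Standard quotas: Alpha 2.542, Beta 23.039, Gamma 5.186, Delta 1.496, Epsilon 5.315, Zeta 4.339, Eta 3.084.
Jefferson allocation: Alpha 2, Beta 25, Gamma 5, Delta 1, Epsilon 5, Zeta 4, Eta 3.
Beta has quota 23.039 (lower 23, upper 24) but receives 25 — outside the quota interval.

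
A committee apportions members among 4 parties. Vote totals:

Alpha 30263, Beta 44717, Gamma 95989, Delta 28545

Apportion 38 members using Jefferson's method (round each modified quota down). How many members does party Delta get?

Standard divisor 199514/38 ≈ 5250.368; standard quotas: Alpha 5.764, Beta 8.517, Gamma 18.282, Delta 5.437.
Rounding down gives 5, 8, 18, 5 = 36 seats, so the divisor must be adjusted.
With modified divisor 5000: modified quotas Alpha 6.053, Beta 8.943, Gamma 19.198, Delta 5.709.
Rounding down: Alpha 6, Beta 8, Gamma 19, Delta 5 (total 38).
Delta receives 5.

5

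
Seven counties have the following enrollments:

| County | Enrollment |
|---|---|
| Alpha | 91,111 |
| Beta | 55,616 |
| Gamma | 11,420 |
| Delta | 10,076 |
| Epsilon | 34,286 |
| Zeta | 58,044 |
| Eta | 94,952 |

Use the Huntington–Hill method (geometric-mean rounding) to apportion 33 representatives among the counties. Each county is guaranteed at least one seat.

With divisor 10667: modified quotas Alpha 8.541, Beta 5.214, Gamma 1.071, Delta 0.945, Epsilon 3.214, Zeta 5.441, Eta 8.901.
Geometric-mean thresholds: Alpha √(8·9)=8.485, Beta √(5·6)=5.477, Gamma √(1·2)=1.414, Delta (min 1), Epsilon √(3·4)=3.464, Zeta √(5·6)=5.477, Eta √(8·9)=8.485.
Each quota rounded against its threshold gives Alpha 9, Beta 5, Gamma 1, Delta 1, Epsilon 3, Zeta 5, Eta 9 (total 33).

Alpha 9, Beta 5, Gamma 1, Delta 1, Epsilon 3, Zeta 5, Eta 9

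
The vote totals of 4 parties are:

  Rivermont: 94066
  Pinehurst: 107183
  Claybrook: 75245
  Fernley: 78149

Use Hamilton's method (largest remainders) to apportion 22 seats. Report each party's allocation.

Total 354643; standard divisor 354643/22 ≈ 16120.136.
Standard quotas: Rivermont 5.8353, Pinehurst 6.6490, Claybrook 4.6678, Fernley 4.8479.
Lower quotas: Rivermont 5, Pinehurst 6, Claybrook 4, Fernley 4 (sum 19, leaving 3 seats).
Remainders in descending order: Fernley 0.8479, Rivermont 0.8353, Claybrook 0.6678, Pinehurst 0.6490.
Largest remainders: Fernley, Rivermont, Claybrook receive the extra seats.

Rivermont 6; Pinehurst 6; Claybrook 5; Fernley 5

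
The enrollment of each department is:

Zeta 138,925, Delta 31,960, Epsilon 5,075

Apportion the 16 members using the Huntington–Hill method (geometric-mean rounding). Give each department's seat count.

With divisor 11607: modified quotas Zeta 11.969, Delta 2.754, Epsilon 0.437.
Geometric-mean thresholds: Zeta √(11·12)=11.489, Delta √(2·3)=2.449, Epsilon (min 1).
Each quota rounded against its threshold gives Zeta 12, Delta 3, Epsilon 1 (total 16).

Zeta=12, Delta=3, Epsilon=1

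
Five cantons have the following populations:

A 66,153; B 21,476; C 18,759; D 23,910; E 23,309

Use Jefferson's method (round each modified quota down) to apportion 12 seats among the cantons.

Standard divisor 153607/12 ≈ 12800.583; standard quotas: A 5.168, B 1.678, C 1.465, D 1.868, E 1.821.
Rounding down gives 5, 1, 1, 1, 1 = 9 seats, so the divisor must be adjusted.
With modified divisor 10900: modified quotas A 6.069, B 1.970, C 1.721, D 2.194, E 2.138.
Rounding down: A 6, B 1, C 1, D 2, E 2 (total 12).

A=6; B=1; C=1; D=2; E=2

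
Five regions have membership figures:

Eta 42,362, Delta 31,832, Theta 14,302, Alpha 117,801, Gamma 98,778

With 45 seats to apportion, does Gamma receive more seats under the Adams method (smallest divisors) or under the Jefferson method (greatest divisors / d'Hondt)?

Jefferson

Adams: Eta 6, Delta 5, Theta 3, Alpha 17, Gamma 14.
Jefferson: Eta 6, Delta 4, Theta 2, Alpha 18, Gamma 15.
Gamma gets 14 under Adams and 15 under Jefferson.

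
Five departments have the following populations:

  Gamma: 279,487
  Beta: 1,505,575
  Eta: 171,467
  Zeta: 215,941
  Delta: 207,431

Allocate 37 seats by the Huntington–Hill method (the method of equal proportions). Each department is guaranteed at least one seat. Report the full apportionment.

With divisor 63288: modified quotas Gamma 4.416, Beta 23.789, Eta 2.709, Zeta 3.412, Delta 3.278.
Geometric-mean thresholds: Gamma √(4·5)=4.472, Beta √(23·24)=23.495, Eta √(2·3)=2.449, Zeta √(3·4)=3.464, Delta √(3·4)=3.464.
Each quota rounded against its threshold gives Gamma 4, Beta 24, Eta 3, Zeta 3, Delta 3 (total 37).

Gamma 4; Beta 24; Eta 3; Zeta 3; Delta 3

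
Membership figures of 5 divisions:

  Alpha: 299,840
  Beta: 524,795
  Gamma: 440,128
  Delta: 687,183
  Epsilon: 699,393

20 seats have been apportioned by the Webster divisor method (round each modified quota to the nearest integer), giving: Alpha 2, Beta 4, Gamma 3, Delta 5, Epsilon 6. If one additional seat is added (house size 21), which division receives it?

Priority for the next seat is population ÷ (current seats + 0.5).
Priorities: Alpha 119936.000, Beta 116621.111, Gamma 125750.857, Delta 124942.364, Epsilon 107598.923.
Highest priority: Gamma.

Gamma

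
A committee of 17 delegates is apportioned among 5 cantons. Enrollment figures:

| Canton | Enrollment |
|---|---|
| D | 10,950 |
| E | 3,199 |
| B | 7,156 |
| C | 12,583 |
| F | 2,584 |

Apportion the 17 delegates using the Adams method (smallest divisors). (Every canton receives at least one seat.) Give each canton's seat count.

Standard divisor 36472/17 ≈ 2145.412; standard quotas: D 5.104, E 1.491, B 3.335, C 5.865, F 1.204.
Rounding up gives 6, 2, 4, 6, 2 = 20 seats, so the divisor must be adjusted.
With modified divisor 2530.08: modified quotas D 4.328, E 1.264, B 2.828, C 4.973, F 1.021.
Rounding up: D 5, E 2, B 3, C 5, F 2 (total 17).

D 5, E 2, B 3, C 5, F 2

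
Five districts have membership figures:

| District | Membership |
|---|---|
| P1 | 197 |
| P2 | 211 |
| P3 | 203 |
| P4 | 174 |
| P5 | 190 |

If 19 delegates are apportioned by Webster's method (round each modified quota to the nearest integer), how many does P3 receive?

4

Standard divisor 975/19 ≈ 51.316; standard quotas: P1 3.839, P2 4.112, P3 3.956, P4 3.391, P5 3.703.
Rounding to the nearest integer gives P1 4, P2 4, P3 4, P4 3, P5 4 — total 19, matching the house size, so no adjustment is needed.
P3 receives 4.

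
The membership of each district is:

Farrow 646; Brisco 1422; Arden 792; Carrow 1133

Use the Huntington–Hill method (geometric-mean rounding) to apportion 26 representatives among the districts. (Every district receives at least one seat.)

Farrow 4, Brisco 9, Arden 5, Carrow 8

With divisor 151: modified quotas Farrow 4.278, Brisco 9.417, Arden 5.245, Carrow 7.503.
Geometric-mean thresholds: Farrow √(4·5)=4.472, Brisco √(9·10)=9.487, Arden √(5·6)=5.477, Carrow √(7·8)=7.483.
Each quota rounded against its threshold gives Farrow 4, Brisco 9, Arden 5, Carrow 8 (total 26).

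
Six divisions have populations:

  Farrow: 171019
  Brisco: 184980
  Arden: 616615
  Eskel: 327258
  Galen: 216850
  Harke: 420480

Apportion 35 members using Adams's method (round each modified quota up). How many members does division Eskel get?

6

Standard divisor 1937202/35 ≈ 55348.629; standard quotas: Farrow 3.090, Brisco 3.342, Arden 11.141, Eskel 5.913, Galen 3.918, Harke 7.597.
Rounding up gives 4, 4, 12, 6, 4, 8 = 38 seats, so the divisor must be adjusted.
With modified divisor 60900: modified quotas Farrow 2.808, Brisco 3.037, Arden 10.125, Eskel 5.374, Galen 3.561, Harke 6.904.
Rounding up: Farrow 3, Brisco 4, Arden 11, Eskel 6, Galen 4, Harke 7 (total 35).
Eskel receives 6.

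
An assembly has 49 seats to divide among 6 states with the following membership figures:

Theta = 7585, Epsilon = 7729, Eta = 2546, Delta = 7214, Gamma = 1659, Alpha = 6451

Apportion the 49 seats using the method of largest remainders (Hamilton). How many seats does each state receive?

The standard divisor is 33184/49 ≈ 677.224.
Standard quotas: Theta 11.2001, Epsilon 11.4128, Eta 3.7595, Delta 10.6523, Gamma 2.4497, Alpha 9.5256.
Lower quotas: Theta 11, Epsilon 11, Eta 3, Delta 10, Gamma 2, Alpha 9 (sum 46, leaving 3 seats).
Remainders in descending order: Eta 0.7595, Delta 0.6523, Alpha 0.5256, Gamma 0.4497, Epsilon 0.4128, Theta 0.2001.
Largest remainders: Eta, Delta, Alpha receive the extra seats.

Theta=11, Epsilon=11, Eta=4, Delta=11, Gamma=2, Alpha=10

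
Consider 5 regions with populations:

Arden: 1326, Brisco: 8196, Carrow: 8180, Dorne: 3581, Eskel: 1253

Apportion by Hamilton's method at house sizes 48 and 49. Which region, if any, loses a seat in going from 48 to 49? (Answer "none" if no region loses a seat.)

At 48 seats: Arden 3, Brisco 17, Carrow 17, Dorne 8, Eskel 3.
At 49 seats: Arden 3, Brisco 18, Carrow 18, Dorne 8, Eskel 2.
Eskel drops from 3 to 2.

Eskel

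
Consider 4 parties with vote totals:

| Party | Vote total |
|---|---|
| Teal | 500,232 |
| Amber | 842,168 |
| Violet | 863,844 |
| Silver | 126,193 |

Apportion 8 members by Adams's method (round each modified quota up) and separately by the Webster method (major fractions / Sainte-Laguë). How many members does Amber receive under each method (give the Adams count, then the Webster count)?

2 and 3

Adams: Teal 2, Amber 2, Violet 3, Silver 1.
Webster: Teal 2, Amber 3, Violet 3, Silver 0.
Amber gets 2 under Adams and 3 under Webster.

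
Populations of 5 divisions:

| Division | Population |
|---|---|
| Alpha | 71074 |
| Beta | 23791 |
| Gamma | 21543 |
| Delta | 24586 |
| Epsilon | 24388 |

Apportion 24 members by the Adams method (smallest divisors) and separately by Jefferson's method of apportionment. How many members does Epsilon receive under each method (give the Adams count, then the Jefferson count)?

4 and 3

Adams: Alpha 9, Beta 4, Gamma 3, Delta 4, Epsilon 4.
Jefferson: Alpha 11, Beta 3, Gamma 3, Delta 4, Epsilon 3.
Epsilon gets 4 under Adams and 3 under Jefferson.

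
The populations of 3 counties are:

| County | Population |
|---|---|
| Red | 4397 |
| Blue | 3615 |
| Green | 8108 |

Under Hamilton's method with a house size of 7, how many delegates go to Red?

The standard divisor is 16120/7 ≈ 2302.857.
Standard quotas: Red 1.9094, Blue 1.5698, Green 3.5208.
Lower quotas: Red 1, Blue 1, Green 3 (sum 5, leaving 2 seats).
Remainders in descending order: Red 0.9094, Blue 0.5698, Green 0.5208.
Largest remainders: Red, Blue receive the extra seats.
Red receives 2.

2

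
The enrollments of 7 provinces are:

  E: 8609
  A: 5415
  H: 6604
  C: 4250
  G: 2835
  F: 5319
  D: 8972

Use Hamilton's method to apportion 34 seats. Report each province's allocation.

E: 7, A: 5, H: 5, C: 4, G: 2, F: 4, D: 7

Standard divisor: 42004 ÷ 34 ≈ 1235.412.
Standard quotas: E 6.9685, A 4.3832, H 5.3456, C 3.4401, G 2.2948, F 4.3054, D 7.2624.
Lower quotas: E 6, A 4, H 5, C 3, G 2, F 4, D 7 (sum 31, leaving 3 seats).
Remainders in descending order: E 0.9685, C 0.4401, A 0.3832, H 0.3456, F 0.3054, G 0.2948, D 0.2624.
The surplus seats go to E, C, A.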